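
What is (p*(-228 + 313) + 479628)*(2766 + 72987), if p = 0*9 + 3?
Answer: 36352576899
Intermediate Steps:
p = 3 (p = 0 + 3 = 3)
(p*(-228 + 313) + 479628)*(2766 + 72987) = (3*(-228 + 313) + 479628)*(2766 + 72987) = (3*85 + 479628)*75753 = (255 + 479628)*75753 = 479883*75753 = 36352576899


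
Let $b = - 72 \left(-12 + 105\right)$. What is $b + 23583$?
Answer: $16887$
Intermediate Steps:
$b = -6696$ ($b = \left(-72\right) 93 = -6696$)
$b + 23583 = -6696 + 23583 = 16887$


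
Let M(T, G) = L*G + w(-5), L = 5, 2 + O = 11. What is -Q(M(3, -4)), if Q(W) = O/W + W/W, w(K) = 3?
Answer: -8/17 ≈ -0.47059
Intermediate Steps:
O = 9 (O = -2 + 11 = 9)
M(T, G) = 3 + 5*G (M(T, G) = 5*G + 3 = 3 + 5*G)
Q(W) = 1 + 9/W (Q(W) = 9/W + W/W = 9/W + 1 = 1 + 9/W)
-Q(M(3, -4)) = -(9 + (3 + 5*(-4)))/(3 + 5*(-4)) = -(9 + (3 - 20))/(3 - 20) = -(9 - 17)/(-17) = -(-1)*(-8)/17 = -1*8/17 = -8/17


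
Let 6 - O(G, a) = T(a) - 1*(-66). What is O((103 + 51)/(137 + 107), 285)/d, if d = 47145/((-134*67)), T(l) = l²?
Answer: 48651782/3143 ≈ 15479.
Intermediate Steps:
O(G, a) = -60 - a² (O(G, a) = 6 - (a² - 1*(-66)) = 6 - (a² + 66) = 6 - (66 + a²) = 6 + (-66 - a²) = -60 - a²)
d = -47145/8978 (d = 47145/(-8978) = 47145*(-1/8978) = -47145/8978 ≈ -5.2512)
O((103 + 51)/(137 + 107), 285)/d = (-60 - 1*285²)/(-47145/8978) = (-60 - 1*81225)*(-8978/47145) = (-60 - 81225)*(-8978/47145) = -81285*(-8978/47145) = 48651782/3143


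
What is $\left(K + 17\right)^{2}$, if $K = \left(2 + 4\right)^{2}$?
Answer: $2809$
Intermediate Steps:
$K = 36$ ($K = 6^{2} = 36$)
$\left(K + 17\right)^{2} = \left(36 + 17\right)^{2} = 53^{2} = 2809$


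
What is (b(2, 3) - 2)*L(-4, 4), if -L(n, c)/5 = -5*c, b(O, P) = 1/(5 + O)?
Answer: -1300/7 ≈ -185.71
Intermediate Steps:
L(n, c) = 25*c (L(n, c) = -(-25)*c = 25*c)
(b(2, 3) - 2)*L(-4, 4) = (1/(5 + 2) - 2)*(25*4) = (1/7 - 2)*100 = (⅐ - 2)*100 = -13/7*100 = -1300/7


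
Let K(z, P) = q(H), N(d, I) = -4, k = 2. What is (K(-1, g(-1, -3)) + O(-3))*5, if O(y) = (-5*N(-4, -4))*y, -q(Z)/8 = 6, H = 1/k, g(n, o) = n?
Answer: -540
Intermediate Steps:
H = ½ (H = 1/2 = ½ ≈ 0.50000)
q(Z) = -48 (q(Z) = -8*6 = -48)
K(z, P) = -48
O(y) = 20*y (O(y) = (-5*(-4))*y = 20*y)
(K(-1, g(-1, -3)) + O(-3))*5 = (-48 + 20*(-3))*5 = (-48 - 60)*5 = -108*5 = -540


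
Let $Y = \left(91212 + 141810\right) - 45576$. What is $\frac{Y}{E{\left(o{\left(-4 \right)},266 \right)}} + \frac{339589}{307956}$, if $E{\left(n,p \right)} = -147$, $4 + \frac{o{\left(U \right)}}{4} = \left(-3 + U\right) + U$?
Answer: $- \frac{2746438133}{2155692} \approx -1274.0$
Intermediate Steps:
$o{\left(U \right)} = -28 + 8 U$ ($o{\left(U \right)} = -16 + 4 \left(\left(-3 + U\right) + U\right) = -16 + 4 \left(-3 + 2 U\right) = -16 + \left(-12 + 8 U\right) = -28 + 8 U$)
$Y = 187446$ ($Y = 233022 - 45576 = 187446$)
$\frac{Y}{E{\left(o{\left(-4 \right)},266 \right)}} + \frac{339589}{307956} = \frac{187446}{-147} + \frac{339589}{307956} = 187446 \left(- \frac{1}{147}\right) + 339589 \cdot \frac{1}{307956} = - \frac{8926}{7} + \frac{339589}{307956} = - \frac{2746438133}{2155692}$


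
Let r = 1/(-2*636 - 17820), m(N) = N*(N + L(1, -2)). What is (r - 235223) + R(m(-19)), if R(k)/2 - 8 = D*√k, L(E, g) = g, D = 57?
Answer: -4490572045/19092 + 114*√399 ≈ -2.3293e+5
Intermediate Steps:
m(N) = N*(-2 + N) (m(N) = N*(N - 2) = N*(-2 + N))
R(k) = 16 + 114*√k (R(k) = 16 + 2*(57*√k) = 16 + 114*√k)
r = -1/19092 (r = 1/(-1272 - 17820) = 1/(-19092) = -1/19092 ≈ -5.2378e-5)
(r - 235223) + R(m(-19)) = (-1/19092 - 235223) + (16 + 114*√(-19*(-2 - 19))) = -4490877517/19092 + (16 + 114*√(-19*(-21))) = -4490877517/19092 + (16 + 114*√399) = -4490572045/19092 + 114*√399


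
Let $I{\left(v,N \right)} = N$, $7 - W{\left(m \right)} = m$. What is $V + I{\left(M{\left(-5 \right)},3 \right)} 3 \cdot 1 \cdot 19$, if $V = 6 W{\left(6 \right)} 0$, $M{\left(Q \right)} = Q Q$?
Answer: $171$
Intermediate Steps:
$M{\left(Q \right)} = Q^{2}$
$W{\left(m \right)} = 7 - m$
$V = 0$ ($V = 6 \left(7 - 6\right) 0 = 6 \cdot 1 \cdot 0 = 6 \cdot 0 = 0$)
$V + I{\left(M{\left(-5 \right)},3 \right)} 3 \cdot 1 \cdot 19 = 0 + 3 \cdot 3 \cdot 1 \cdot 19 = 0 + 9 \cdot 1 \cdot 19 = 0 + 9 \cdot 19 = 0 + 171 = 171$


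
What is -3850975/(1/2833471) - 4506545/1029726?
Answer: -11235984978236578895/1029726 ≈ -1.0912e+13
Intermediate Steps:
-3850975/(1/2833471) - 4506545/1029726 = -3850975/1/2833471 - 4506545*1/1029726 = -3850975*2833471 - 4506545/1029726 = -10911625984225 - 4506545/1029726 = -11235984978236578895/1029726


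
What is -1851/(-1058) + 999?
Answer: 1058793/1058 ≈ 1000.8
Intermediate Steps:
-1851/(-1058) + 999 = -1851*(-1/1058) + 999 = 1851/1058 + 999 = 1058793/1058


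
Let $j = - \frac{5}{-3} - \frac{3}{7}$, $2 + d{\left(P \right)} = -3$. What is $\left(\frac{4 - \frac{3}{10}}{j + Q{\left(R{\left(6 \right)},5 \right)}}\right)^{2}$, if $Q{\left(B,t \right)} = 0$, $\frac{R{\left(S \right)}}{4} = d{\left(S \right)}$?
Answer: $\frac{603729}{67600} \approx 8.9309$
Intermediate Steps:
$d{\left(P \right)} = -5$ ($d{\left(P \right)} = -2 - 3 = -5$)
$R{\left(S \right)} = -20$ ($R{\left(S \right)} = 4 \left(-5\right) = -20$)
$j = \frac{26}{21}$ ($j = \left(-5\right) \left(- \frac{1}{3}\right) - \frac{3}{7} = \frac{5}{3} - \frac{3}{7} = \frac{26}{21} \approx 1.2381$)
$\left(\frac{4 - \frac{3}{10}}{j + Q{\left(R{\left(6 \right)},5 \right)}}\right)^{2} = \left(\frac{4 - \frac{3}{10}}{\frac{26}{21} + 0}\right)^{2} = \left(\frac{4 - \frac{3}{10}}{\frac{26}{21}}\right)^{2} = \left(\left(4 - \frac{3}{10}\right) \frac{21}{26}\right)^{2} = \left(\frac{37}{10} \cdot \frac{21}{26}\right)^{2} = \left(\frac{777}{260}\right)^{2} = \frac{603729}{67600}$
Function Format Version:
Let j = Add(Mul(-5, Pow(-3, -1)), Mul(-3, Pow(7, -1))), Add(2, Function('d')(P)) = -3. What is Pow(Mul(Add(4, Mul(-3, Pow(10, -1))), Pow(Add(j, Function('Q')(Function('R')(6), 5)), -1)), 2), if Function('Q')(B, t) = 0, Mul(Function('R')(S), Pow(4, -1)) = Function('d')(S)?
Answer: Rational(603729, 67600) ≈ 8.9309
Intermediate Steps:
Function('d')(P) = -5 (Function('d')(P) = Add(-2, -3) = -5)
Function('R')(S) = -20 (Function('R')(S) = Mul(4, -5) = -20)
j = Rational(26, 21) (j = Add(Mul(-5, Rational(-1, 3)), Mul(-3, Rational(1, 7))) = Add(Rational(5, 3), Rational(-3, 7)) = Rational(26, 21) ≈ 1.2381)
Pow(Mul(Add(4, Mul(-3, Pow(10, -1))), Pow(Add(j, Function('Q')(Function('R')(6), 5)), -1)), 2) = Pow(Mul(Add(4, Mul(-3, Pow(10, -1))), Pow(Add(Rational(26, 21), 0), -1)), 2) = Pow(Mul(Add(4, Mul(-3, Rational(1, 10))), Pow(Rational(26, 21), -1)), 2) = Pow(Mul(Add(4, Rational(-3, 10)), Rational(21, 26)), 2) = Pow(Mul(Rational(37, 10), Rational(21, 26)), 2) = Pow(Rational(777, 260), 2) = Rational(603729, 67600)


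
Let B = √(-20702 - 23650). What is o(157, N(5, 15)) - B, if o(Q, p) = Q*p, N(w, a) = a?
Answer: 2355 - 24*I*√77 ≈ 2355.0 - 210.6*I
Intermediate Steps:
B = 24*I*√77 (B = √(-44352) = 24*I*√77 ≈ 210.6*I)
o(157, N(5, 15)) - B = 157*15 - 24*I*√77 = 2355 - 24*I*√77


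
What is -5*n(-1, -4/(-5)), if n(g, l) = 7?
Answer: -35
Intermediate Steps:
-5*n(-1, -4/(-5)) = -5*7 = -35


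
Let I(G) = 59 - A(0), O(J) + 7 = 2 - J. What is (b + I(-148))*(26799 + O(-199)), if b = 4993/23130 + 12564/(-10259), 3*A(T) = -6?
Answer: 384254768457841/237290670 ≈ 1.6193e+6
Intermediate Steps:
A(T) = -2 (A(T) = (⅓)*(-6) = -2)
O(J) = -5 - J (O(J) = -7 + (2 - J) = -5 - J)
I(G) = 61 (I(G) = 59 - 1*(-2) = 59 + 2 = 61)
b = -239382133/237290670 (b = 4993*(1/23130) + 12564*(-1/10259) = 4993/23130 - 12564/10259 = -239382133/237290670 ≈ -1.0088)
(b + I(-148))*(26799 + O(-199)) = (-239382133/237290670 + 61)*(26799 + (-5 - 1*(-199))) = 14235348737*(26799 + (-5 + 199))/237290670 = 14235348737*(26799 + 194)/237290670 = (14235348737/237290670)*26993 = 384254768457841/237290670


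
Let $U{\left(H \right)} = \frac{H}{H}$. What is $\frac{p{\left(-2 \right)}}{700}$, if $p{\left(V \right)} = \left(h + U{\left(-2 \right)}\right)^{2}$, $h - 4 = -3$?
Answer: $\frac{1}{175} \approx 0.0057143$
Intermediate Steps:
$h = 1$ ($h = 4 - 3 = 1$)
$U{\left(H \right)} = 1$
$p{\left(V \right)} = 4$ ($p{\left(V \right)} = \left(1 + 1\right)^{2} = 2^{2} = 4$)
$\frac{p{\left(-2 \right)}}{700} = \frac{4}{700} = 4 \cdot \frac{1}{700} = \frac{1}{175}$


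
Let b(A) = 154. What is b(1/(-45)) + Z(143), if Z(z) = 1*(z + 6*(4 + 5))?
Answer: 351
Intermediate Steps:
Z(z) = 54 + z (Z(z) = 1*(z + 6*9) = 1*(z + 54) = 1*(54 + z) = 54 + z)
b(1/(-45)) + Z(143) = 154 + (54 + 143) = 154 + 197 = 351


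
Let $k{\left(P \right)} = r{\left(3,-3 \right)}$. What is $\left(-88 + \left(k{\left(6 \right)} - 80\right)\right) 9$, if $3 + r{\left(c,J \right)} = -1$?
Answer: $-1548$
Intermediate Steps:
$r{\left(c,J \right)} = -4$ ($r{\left(c,J \right)} = -3 - 1 = -4$)
$k{\left(P \right)} = -4$
$\left(-88 + \left(k{\left(6 \right)} - 80\right)\right) 9 = \left(-88 - 84\right) 9 = \left(-172\right) 9 = -1548$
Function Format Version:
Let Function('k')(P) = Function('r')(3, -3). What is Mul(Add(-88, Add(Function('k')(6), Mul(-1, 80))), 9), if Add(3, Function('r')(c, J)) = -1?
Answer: -1548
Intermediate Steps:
Function('r')(c, J) = -4 (Function('r')(c, J) = Add(-3, -1) = -4)
Function('k')(P) = -4
Mul(Add(-88, Add(Function('k')(6), Mul(-1, 80))), 9) = Mul(Add(-88, Add(-4, Mul(-1, 80))), 9) = Mul(Add(-88, Add(-4, -80)), 9) = Mul(Add(-88, -84), 9) = Mul(-172, 9) = -1548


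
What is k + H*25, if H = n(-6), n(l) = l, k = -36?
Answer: -186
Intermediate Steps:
H = -6
k + H*25 = -36 - 6*25 = -36 - 150 = -186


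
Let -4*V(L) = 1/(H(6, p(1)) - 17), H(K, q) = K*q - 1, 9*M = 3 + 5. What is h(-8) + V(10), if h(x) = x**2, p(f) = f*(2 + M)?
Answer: 515/8 ≈ 64.375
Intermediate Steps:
M = 8/9 (M = (3 + 5)/9 = (1/9)*8 = 8/9 ≈ 0.88889)
p(f) = 26*f/9 (p(f) = f*(2 + 8/9) = f*(26/9) = 26*f/9)
H(K, q) = -1 + K*q
V(L) = 3/8 (V(L) = -1/(4*((-1 + 6*((26/9)*1)) - 17)) = -1/(4*((-1 + 6*(26/9)) - 17)) = -1/(4*((-1 + 52/3) - 17)) = -1/(4*(49/3 - 17)) = -1/(4*(-2/3)) = -1/4*(-3/2) = 3/8)
h(-8) + V(10) = (-8)**2 + 3/8 = 64 + 3/8 = 515/8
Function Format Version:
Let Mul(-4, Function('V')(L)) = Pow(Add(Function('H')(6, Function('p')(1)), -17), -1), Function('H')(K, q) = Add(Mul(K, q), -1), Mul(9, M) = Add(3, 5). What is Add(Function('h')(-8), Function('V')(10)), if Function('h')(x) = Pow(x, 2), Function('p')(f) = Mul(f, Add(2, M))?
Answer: Rational(515, 8) ≈ 64.375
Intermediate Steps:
M = Rational(8, 9) (M = Mul(Rational(1, 9), Add(3, 5)) = Mul(Rational(1, 9), 8) = Rational(8, 9) ≈ 0.88889)
Function('p')(f) = Mul(Rational(26, 9), f) (Function('p')(f) = Mul(f, Add(2, Rational(8, 9))) = Mul(f, Rational(26, 9)) = Mul(Rational(26, 9), f))
Function('H')(K, q) = Add(-1, Mul(K, q))
Function('V')(L) = Rational(3, 8) (Function('V')(L) = Mul(Rational(-1, 4), Pow(Add(Add(-1, Mul(6, Mul(Rational(26, 9), 1))), -17), -1)) = Mul(Rational(-1, 4), Pow(Add(Add(-1, Mul(6, Rational(26, 9))), -17), -1)) = Mul(Rational(-1, 4), Pow(Add(Add(-1, Rational(52, 3)), -17), -1)) = Mul(Rational(-1, 4), Pow(Add(Rational(49, 3), -17), -1)) = Mul(Rational(-1, 4), Pow(Rational(-2, 3), -1)) = Mul(Rational(-1, 4), Rational(-3, 2)) = Rational(3, 8))
Add(Function('h')(-8), Function('V')(10)) = Add(Pow(-8, 2), Rational(3, 8)) = Add(64, Rational(3, 8)) = Rational(515, 8)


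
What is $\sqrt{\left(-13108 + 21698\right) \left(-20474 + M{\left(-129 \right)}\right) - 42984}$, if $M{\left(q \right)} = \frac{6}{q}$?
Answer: $\frac{2 i \sqrt{81316728874}}{43} \approx 13263.0 i$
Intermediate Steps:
$\sqrt{\left(-13108 + 21698\right) \left(-20474 + M{\left(-129 \right)}\right) - 42984} = \sqrt{\left(-13108 + 21698\right) \left(-20474 + \frac{6}{-129}\right) - 42984} = \sqrt{8590 \left(-20474 + 6 \left(- \frac{1}{129}\right)\right) - 42984} = \sqrt{8590 \left(-20474 - \frac{2}{43}\right) - 42984} = \sqrt{8590 \left(- \frac{880384}{43}\right) - 42984} = \sqrt{- \frac{7562498560}{43} - 42984} = \sqrt{- \frac{7564346872}{43}} = \frac{2 i \sqrt{81316728874}}{43}$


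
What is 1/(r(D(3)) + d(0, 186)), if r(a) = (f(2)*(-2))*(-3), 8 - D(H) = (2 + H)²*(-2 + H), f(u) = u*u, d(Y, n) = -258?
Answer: -1/234 ≈ -0.0042735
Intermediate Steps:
f(u) = u²
D(H) = 8 - (2 + H)²*(-2 + H)
r(a) = 24 (r(a) = (2²*(-2))*(-3) = (4*(-2))*(-3) = -8*(-3) = 24)
1/(r(D(3)) + d(0, 186)) = 1/(24 - 258) = 1/(-234) = -1/234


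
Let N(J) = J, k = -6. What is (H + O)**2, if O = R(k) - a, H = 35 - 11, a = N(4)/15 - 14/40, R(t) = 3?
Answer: 105625/144 ≈ 733.51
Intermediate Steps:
a = -1/12 (a = 4/15 - 14/40 = 4*(1/15) - 14*1/40 = 4/15 - 7/20 = -1/12 ≈ -0.083333)
H = 24
O = 37/12 (O = 3 - 1*(-1/12) = 3 + 1/12 = 37/12 ≈ 3.0833)
(H + O)**2 = (24 + 37/12)**2 = (325/12)**2 = 105625/144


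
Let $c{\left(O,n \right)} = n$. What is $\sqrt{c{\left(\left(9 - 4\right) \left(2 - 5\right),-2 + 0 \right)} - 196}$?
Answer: $3 i \sqrt{22} \approx 14.071 i$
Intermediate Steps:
$\sqrt{c{\left(\left(9 - 4\right) \left(2 - 5\right),-2 + 0 \right)} - 196} = \sqrt{\left(-2 + 0\right) - 196} = \sqrt{-2 - 196} = \sqrt{-198} = 3 i \sqrt{22}$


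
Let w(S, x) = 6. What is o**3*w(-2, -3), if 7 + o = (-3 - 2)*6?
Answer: -303918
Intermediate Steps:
o = -37 (o = -7 + (-3 - 2)*6 = -7 - 5*6 = -7 - 30 = -37)
o**3*w(-2, -3) = (-37)**3*6 = -50653*6 = -303918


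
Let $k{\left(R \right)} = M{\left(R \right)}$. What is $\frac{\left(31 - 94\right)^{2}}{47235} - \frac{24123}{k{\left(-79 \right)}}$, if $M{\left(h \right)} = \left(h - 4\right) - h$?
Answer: $\frac{379821927}{62980} \approx 6030.8$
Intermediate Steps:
$M{\left(h \right)} = -4$ ($M{\left(h \right)} = \left(h - 4\right) - h = \left(-4 + h\right) - h = -4$)
$k{\left(R \right)} = -4$
$\frac{\left(31 - 94\right)^{2}}{47235} - \frac{24123}{k{\left(-79 \right)}} = \frac{\left(31 - 94\right)^{2}}{47235} - \frac{24123}{-4} = \left(-63\right)^{2} \cdot \frac{1}{47235} - - \frac{24123}{4} = 3969 \cdot \frac{1}{47235} + \frac{24123}{4} = \frac{1323}{15745} + \frac{24123}{4} = \frac{379821927}{62980}$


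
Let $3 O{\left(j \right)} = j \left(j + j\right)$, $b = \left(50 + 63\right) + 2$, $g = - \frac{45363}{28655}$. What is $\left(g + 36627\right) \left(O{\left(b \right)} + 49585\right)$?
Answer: $\frac{12258525274734}{5731} \approx 2.139 \cdot 10^{9}$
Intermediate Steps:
$g = - \frac{45363}{28655}$ ($g = \left(-45363\right) \frac{1}{28655} = - \frac{45363}{28655} \approx -1.5831$)
$b = 115$ ($b = 113 + 2 = 115$)
$O{\left(j \right)} = \frac{2 j^{2}}{3}$ ($O{\left(j \right)} = \frac{j \left(j + j\right)}{3} = \frac{j 2 j}{3} = \frac{2 j^{2}}{3}$)
$\left(g + 36627\right) \left(O{\left(b \right)} + 49585\right) = \left(- \frac{45363}{28655} + 36627\right) \left(\frac{2 \cdot 115^{2}}{3} + 49585\right) = \frac{1049501322 \left(\frac{2}{3} \cdot 13225 + 49585\right)}{28655} = \frac{1049501322 \left(\frac{26450}{3} + 49585\right)}{28655} = \frac{1049501322}{28655} \cdot \frac{175205}{3} = \frac{12258525274734}{5731}$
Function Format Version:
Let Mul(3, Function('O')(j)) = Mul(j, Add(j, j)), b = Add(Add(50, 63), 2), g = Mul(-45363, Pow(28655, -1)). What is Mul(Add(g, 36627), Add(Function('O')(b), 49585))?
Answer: Rational(12258525274734, 5731) ≈ 2.1390e+9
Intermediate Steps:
g = Rational(-45363, 28655) (g = Mul(-45363, Rational(1, 28655)) = Rational(-45363, 28655) ≈ -1.5831)
b = 115 (b = Add(113, 2) = 115)
Function('O')(j) = Mul(Rational(2, 3), Pow(j, 2)) (Function('O')(j) = Mul(Rational(1, 3), Mul(j, Add(j, j))) = Mul(Rational(1, 3), Mul(j, Mul(2, j))) = Mul(Rational(1, 3), Mul(2, Pow(j, 2))) = Mul(Rational(2, 3), Pow(j, 2)))
Mul(Add(g, 36627), Add(Function('O')(b), 49585)) = Mul(Add(Rational(-45363, 28655), 36627), Add(Mul(Rational(2, 3), Pow(115, 2)), 49585)) = Mul(Rational(1049501322, 28655), Add(Mul(Rational(2, 3), 13225), 49585)) = Mul(Rational(1049501322, 28655), Add(Rational(26450, 3), 49585)) = Mul(Rational(1049501322, 28655), Rational(175205, 3)) = Rational(12258525274734, 5731)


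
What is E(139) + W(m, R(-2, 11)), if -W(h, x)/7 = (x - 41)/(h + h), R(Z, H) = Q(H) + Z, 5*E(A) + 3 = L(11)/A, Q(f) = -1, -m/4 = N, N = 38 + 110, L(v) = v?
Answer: -173691/205720 ≈ -0.84431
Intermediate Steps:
N = 148
m = -592 (m = -4*148 = -592)
E(A) = -3/5 + 11/(5*A) (E(A) = -3/5 + (11/A)/5 = -3/5 + 11/(5*A))
R(Z, H) = -1 + Z
W(h, x) = -7*(-41 + x)/(2*h) (W(h, x) = -7*(x - 41)/(h + h) = -7*(-41 + x)/(2*h))
E(139) + W(m, R(-2, 11)) = (1/5)*(11 - 3*139)/139 + (7/2)*(41 - (-1 - 2))/(-592) = (1/5)*(1/139)*(11 - 417) + (7/2)*(-1/592)*(41 - 1*(-3)) = (1/5)*(1/139)*(-406) + (7/2)*(-1/592)*(41 + 3) = -406/695 + (7/2)*(-1/592)*44 = -406/695 - 77/296 = -173691/205720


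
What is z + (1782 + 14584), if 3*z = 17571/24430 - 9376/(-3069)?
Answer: 3681438426739/224927010 ≈ 16367.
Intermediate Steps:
z = 282981079/224927010 (z = (17571/24430 - 9376/(-3069))/3 = (17571*(1/24430) - 9376*(-1/3069))/3 = (17571/24430 + 9376/3069)/3 = (⅓)*(282981079/74975670) = 282981079/224927010 ≈ 1.2581)
z + (1782 + 14584) = 282981079/224927010 + (1782 + 14584) = 282981079/224927010 + 16366 = 3681438426739/224927010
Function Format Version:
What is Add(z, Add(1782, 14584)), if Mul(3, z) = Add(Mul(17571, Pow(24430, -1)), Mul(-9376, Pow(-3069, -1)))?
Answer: Rational(3681438426739, 224927010) ≈ 16367.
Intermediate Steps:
z = Rational(282981079, 224927010) (z = Mul(Rational(1, 3), Add(Mul(17571, Pow(24430, -1)), Mul(-9376, Pow(-3069, -1)))) = Mul(Rational(1, 3), Add(Mul(17571, Rational(1, 24430)), Mul(-9376, Rational(-1, 3069)))) = Mul(Rational(1, 3), Add(Rational(17571, 24430), Rational(9376, 3069))) = Mul(Rational(1, 3), Rational(282981079, 74975670)) = Rational(282981079, 224927010) ≈ 1.2581)
Add(z, Add(1782, 14584)) = Add(Rational(282981079, 224927010), Add(1782, 14584)) = Add(Rational(282981079, 224927010), 16366) = Rational(3681438426739, 224927010)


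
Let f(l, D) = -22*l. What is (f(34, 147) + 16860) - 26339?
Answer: -10227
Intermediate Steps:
(f(34, 147) + 16860) - 26339 = (-22*34 + 16860) - 26339 = (-748 + 16860) - 26339 = 16112 - 26339 = -10227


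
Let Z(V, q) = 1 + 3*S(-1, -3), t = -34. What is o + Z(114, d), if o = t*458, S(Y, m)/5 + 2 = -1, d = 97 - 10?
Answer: -15616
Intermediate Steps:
d = 87
S(Y, m) = -15 (S(Y, m) = -10 + 5*(-1) = -10 - 5 = -15)
o = -15572 (o = -34*458 = -15572)
Z(V, q) = -44 (Z(V, q) = 1 + 3*(-15) = 1 - 45 = -44)
o + Z(114, d) = -15572 - 44 = -15616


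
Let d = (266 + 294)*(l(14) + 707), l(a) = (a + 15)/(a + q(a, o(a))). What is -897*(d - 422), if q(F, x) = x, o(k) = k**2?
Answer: -354831074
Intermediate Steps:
l(a) = (15 + a)/(a + a**2) (l(a) = (a + 15)/(a + a**2) = (15 + a)/(a + a**2))
d = 1187992/3 (d = (266 + 294)*((15 + 14)/(14*(1 + 14)) + 707) = 560*((1/14)*29/15 + 707) = 560*((1/14)*(1/15)*29 + 707) = 560*(29/210 + 707) = 560*(148499/210) = 1187992/3 ≈ 3.9600e+5)
-897*(d - 422) = -897*(1187992/3 - 422) = -897*1186726/3 = -354831074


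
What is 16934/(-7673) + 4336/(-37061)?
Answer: -660861102/284369053 ≈ -2.3240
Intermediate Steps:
16934/(-7673) + 4336/(-37061) = 16934*(-1/7673) + 4336*(-1/37061) = -16934/7673 - 4336/37061 = -660861102/284369053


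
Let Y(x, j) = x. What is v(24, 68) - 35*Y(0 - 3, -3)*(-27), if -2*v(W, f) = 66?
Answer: -2868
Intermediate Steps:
v(W, f) = -33 (v(W, f) = -½*66 = -33)
v(24, 68) - 35*Y(0 - 3, -3)*(-27) = -33 - 35*(0 - 3)*(-27) = -33 - 35*(-3)*(-27) = -33 - (-105)*(-27) = -33 - 1*2835 = -33 - 2835 = -2868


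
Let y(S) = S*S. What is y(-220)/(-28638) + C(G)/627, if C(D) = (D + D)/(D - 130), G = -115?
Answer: -247612642/146640879 ≈ -1.6886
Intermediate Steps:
y(S) = S²
C(D) = 2*D/(-130 + D) (C(D) = (2*D)/(-130 + D) = 2*D/(-130 + D))
y(-220)/(-28638) + C(G)/627 = (-220)²/(-28638) + (2*(-115)/(-130 - 115))/627 = 48400*(-1/28638) + (2*(-115)/(-245))*(1/627) = -24200/14319 + (2*(-115)*(-1/245))*(1/627) = -24200/14319 + (46/49)*(1/627) = -24200/14319 + 46/30723 = -247612642/146640879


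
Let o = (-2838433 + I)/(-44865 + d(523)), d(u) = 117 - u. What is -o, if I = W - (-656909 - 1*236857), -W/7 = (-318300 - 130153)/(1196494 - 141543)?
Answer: -2051525257146/47758686721 ≈ -42.956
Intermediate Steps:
W = 3139171/1054951 (W = -7*(-318300 - 130153)/(1196494 - 141543) = -(-3139171)/1054951 = -7*(-448453/1054951) = 3139171/1054951 ≈ 2.9757)
I = 942882474637/1054951 (I = 3139171/1054951 - (-656909 - 1*236857) = 3139171/1054951 - (-656909 - 236857) = 3139171/1054951 - 1*(-893766) = 3139171/1054951 + 893766 = 942882474637/1054951 ≈ 8.9377e+5)
o = 2051525257146/47758686721 (o = (-2838433 + 942882474637/1054951)/(-44865 + (117 - 1*523)) = -2051525257146/(1054951*(-44865 + (117 - 523))) = -2051525257146/(1054951*(-44865 - 406)) = -2051525257146/1054951/(-45271) = -2051525257146/1054951*(-1/45271) = 2051525257146/47758686721 ≈ 42.956)
-o = -1*2051525257146/47758686721 = -2051525257146/47758686721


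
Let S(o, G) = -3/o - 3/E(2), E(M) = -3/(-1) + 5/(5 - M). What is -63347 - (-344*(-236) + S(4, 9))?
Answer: -4046829/28 ≈ -1.4453e+5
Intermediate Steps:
E(M) = 3 + 5/(5 - M) (E(M) = -3*(-1) + 5/(5 - M) = 3 + 5/(5 - M))
S(o, G) = -9/14 - 3/o (S(o, G) = -3/o - 3*(-5 + 2)/(-20 + 3*2) = -3/o - 3*(-3/(-20 + 6)) = -3/o - 3/((-⅓*(-14))) = -3/o - 3/14/3 = -3/o - 3*3/14 = -3/o - 9/14 = -9/14 - 3/o)
-63347 - (-344*(-236) + S(4, 9)) = -63347 - (-344*(-236) + (-9/14 - 3/4)) = -63347 - (81184 + (-9/14 - 3*¼)) = -63347 - (81184 + (-9/14 - ¾)) = -63347 - (81184 - 39/28) = -63347 - 1*2273113/28 = -63347 - 2273113/28 = -4046829/28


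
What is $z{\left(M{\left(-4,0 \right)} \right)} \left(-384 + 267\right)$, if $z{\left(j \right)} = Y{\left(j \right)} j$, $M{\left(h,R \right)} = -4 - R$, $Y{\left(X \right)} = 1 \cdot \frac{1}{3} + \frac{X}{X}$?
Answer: $624$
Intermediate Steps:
$Y{\left(X \right)} = \frac{4}{3}$ ($Y{\left(X \right)} = 1 \cdot \frac{1}{3} + 1 = \frac{1}{3} + 1 = \frac{4}{3}$)
$z{\left(j \right)} = \frac{4 j}{3}$
$z{\left(M{\left(-4,0 \right)} \right)} \left(-384 + 267\right) = \frac{4 \left(-4 - 0\right)}{3} \left(-384 + 267\right) = \frac{4 \left(-4 + 0\right)}{3} \left(-117\right) = \frac{4}{3} \left(-4\right) \left(-117\right) = \left(- \frac{16}{3}\right) \left(-117\right) = 624$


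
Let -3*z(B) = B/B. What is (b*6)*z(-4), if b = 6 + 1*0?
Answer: -12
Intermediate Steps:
z(B) = -1/3 (z(B) = -B/(3*B) = -1/3*1 = -1/3)
b = 6 (b = 6 + 0 = 6)
(b*6)*z(-4) = (6*6)*(-1/3) = 36*(-1/3) = -12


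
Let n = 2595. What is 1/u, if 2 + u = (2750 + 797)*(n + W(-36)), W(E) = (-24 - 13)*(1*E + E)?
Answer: 1/18653671 ≈ 5.3609e-8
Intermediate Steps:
W(E) = -74*E (W(E) = -37*(E + E) = -74*E)
u = 18653671 (u = -2 + (2750 + 797)*(2595 - 74*(-36)) = -2 + 3547*(2595 + 2664) = -2 + 3547*5259 = -2 + 18653673 = 18653671)
1/u = 1/18653671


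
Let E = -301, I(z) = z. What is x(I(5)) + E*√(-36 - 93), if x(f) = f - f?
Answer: -301*I*√129 ≈ -3418.7*I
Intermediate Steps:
x(f) = 0
x(I(5)) + E*√(-36 - 93) = 0 - 301*√(-36 - 93) = 0 - 301*I*√129 = -301*I*√129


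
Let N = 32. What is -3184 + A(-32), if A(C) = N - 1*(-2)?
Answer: -3150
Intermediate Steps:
A(C) = 34 (A(C) = 32 - 1*(-2) = 32 + 2 = 34)
-3184 + A(-32) = -3184 + 34 = -3150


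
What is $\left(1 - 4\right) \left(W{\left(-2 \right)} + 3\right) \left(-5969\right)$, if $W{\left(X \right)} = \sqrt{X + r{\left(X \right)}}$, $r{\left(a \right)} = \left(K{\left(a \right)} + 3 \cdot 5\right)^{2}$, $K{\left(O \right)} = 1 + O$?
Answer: $53721 + 17907 \sqrt{194} \approx 3.0314 \cdot 10^{5}$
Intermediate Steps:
$r{\left(a \right)} = \left(16 + a\right)^{2}$ ($r{\left(a \right)} = \left(\left(1 + a\right) + 3 \cdot 5\right)^{2} = \left(\left(1 + a\right) + 15\right)^{2} = \left(16 + a\right)^{2}$)
$W{\left(X \right)} = \sqrt{X + \left(16 + X\right)^{2}}$
$\left(1 - 4\right) \left(W{\left(-2 \right)} + 3\right) \left(-5969\right) = \left(1 - 4\right) \left(\sqrt{-2 + \left(16 - 2\right)^{2}} + 3\right) \left(-5969\right) = \left(1 - 4\right) \left(\sqrt{-2 + 14^{2}} + 3\right) \left(-5969\right) = - 3 \left(\sqrt{-2 + 196} + 3\right) \left(-5969\right) = - 3 \left(\sqrt{194} + 3\right) \left(-5969\right) = - 3 \left(3 + \sqrt{194}\right) \left(-5969\right) = \left(-9 - 3 \sqrt{194}\right) \left(-5969\right) = 53721 + 17907 \sqrt{194}$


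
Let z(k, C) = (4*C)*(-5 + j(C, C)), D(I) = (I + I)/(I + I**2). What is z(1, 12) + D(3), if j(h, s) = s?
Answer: 673/2 ≈ 336.50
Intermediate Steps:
D(I) = 2*I/(I + I**2) (D(I) = (2*I)/(I + I**2) = 2*I/(I + I**2))
z(k, C) = 4*C*(-5 + C) (z(k, C) = (4*C)*(-5 + C) = 4*C*(-5 + C))
z(1, 12) + D(3) = 4*12*(-5 + 12) + 2/(1 + 3) = 4*12*7 + 2/4 = 336 + 2*(1/4) = 336 + 1/2 = 673/2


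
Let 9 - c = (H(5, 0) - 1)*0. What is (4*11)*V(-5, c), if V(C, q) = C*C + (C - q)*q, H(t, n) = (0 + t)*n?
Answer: -4444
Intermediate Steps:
H(t, n) = n*t (H(t, n) = t*n = n*t)
c = 9 (c = 9 - (0*5 - 1)*0 = 9 - (0 - 1)*0 = 9 - (-1)*0 = 9 - 1*0 = 9 + 0 = 9)
V(C, q) = C² + q*(C - q)
(4*11)*V(-5, c) = (4*11)*((-5)² - 1*9² - 5*9) = 44*(25 - 1*81 - 45) = 44*(25 - 81 - 45) = 44*(-101) = -4444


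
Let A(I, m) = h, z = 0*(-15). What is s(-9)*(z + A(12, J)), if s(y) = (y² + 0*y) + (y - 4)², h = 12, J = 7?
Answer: 3000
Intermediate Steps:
z = 0
A(I, m) = 12
s(y) = y² + (-4 + y)² (s(y) = (y² + 0) + (-4 + y)² = y² + (-4 + y)²)
s(-9)*(z + A(12, J)) = ((-9)² + (-4 - 9)²)*(0 + 12) = (81 + (-13)²)*12 = (81 + 169)*12 = 250*12 = 3000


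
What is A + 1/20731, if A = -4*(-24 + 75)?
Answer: -4229123/20731 ≈ -204.00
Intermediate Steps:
A = -204 (A = -4*51 = -204)
A + 1/20731 = -204 + 1/20731 = -4229123/20731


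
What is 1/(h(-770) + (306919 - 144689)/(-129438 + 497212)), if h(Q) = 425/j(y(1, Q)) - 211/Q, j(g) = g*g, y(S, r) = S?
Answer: 12872090/5479843587 ≈ 0.0023490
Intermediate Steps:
j(g) = g**2
h(Q) = 425 - 211/Q (h(Q) = 425/(1**2) - 211/Q = 425/1 - 211/Q = 425*1 - 211/Q = 425 - 211/Q)
1/(h(-770) + (306919 - 144689)/(-129438 + 497212)) = 1/((425 - 211/(-770)) + (306919 - 144689)/(-129438 + 497212)) = 1/((425 - 211*(-1/770)) + 162230/367774) = 1/((425 + 211/770) + 162230*(1/367774)) = 1/(327461/770 + 81115/183887) = 1/(5479843587/12872090) = 12872090/5479843587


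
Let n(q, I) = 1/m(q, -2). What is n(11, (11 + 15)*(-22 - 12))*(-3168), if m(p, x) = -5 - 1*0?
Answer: 3168/5 ≈ 633.60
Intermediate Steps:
m(p, x) = -5 (m(p, x) = -5 + 0 = -5)
n(q, I) = -⅕ (n(q, I) = 1/(-5) = -⅕)
n(11, (11 + 15)*(-22 - 12))*(-3168) = -⅕*(-3168) = 3168/5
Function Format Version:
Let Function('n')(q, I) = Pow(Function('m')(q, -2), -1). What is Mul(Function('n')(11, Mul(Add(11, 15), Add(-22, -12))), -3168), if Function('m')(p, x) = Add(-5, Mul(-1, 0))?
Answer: Rational(3168, 5) ≈ 633.60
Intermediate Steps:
Function('m')(p, x) = -5 (Function('m')(p, x) = Add(-5, 0) = -5)
Function('n')(q, I) = Rational(-1, 5) (Function('n')(q, I) = Pow(-5, -1) = Rational(-1, 5))
Mul(Function('n')(11, Mul(Add(11, 15), Add(-22, -12))), -3168) = Mul(Rational(-1, 5), -3168) = Rational(3168, 5)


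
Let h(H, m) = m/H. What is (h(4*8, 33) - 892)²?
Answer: 812877121/1024 ≈ 7.9383e+5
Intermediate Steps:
(h(4*8, 33) - 892)² = (33/((4*8)) - 892)² = (33/32 - 892)² = (-28511/32)² = 812877121/1024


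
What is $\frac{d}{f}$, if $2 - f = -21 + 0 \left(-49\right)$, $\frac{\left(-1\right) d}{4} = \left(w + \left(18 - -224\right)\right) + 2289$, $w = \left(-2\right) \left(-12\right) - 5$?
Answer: $- \frac{10200}{23} \approx -443.48$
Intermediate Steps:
$w = 19$ ($w = 24 - 5 = 19$)
$d = -10200$ ($d = - 4 \left(\left(19 + \left(18 - -224\right)\right) + 2289\right) = - 4 \left(\left(19 + \left(18 + 224\right)\right) + 2289\right) = - 4 \left(\left(19 + 242\right) + 2289\right) = - 4 \left(261 + 2289\right) = \left(-4\right) 2550 = -10200$)
$f = 23$ ($f = 2 - \left(-21 + 0 \left(-49\right)\right) = 2 - \left(-21 + 0\right) = 2 - -21 = 2 + 21 = 23$)
$\frac{d}{f} = - \frac{10200}{23}$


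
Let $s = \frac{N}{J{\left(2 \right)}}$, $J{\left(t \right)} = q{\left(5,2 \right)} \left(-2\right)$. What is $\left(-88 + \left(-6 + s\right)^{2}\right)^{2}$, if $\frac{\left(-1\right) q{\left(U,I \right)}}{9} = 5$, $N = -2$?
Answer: $\frac{10974448081}{4100625} \approx 2676.3$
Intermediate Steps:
$q{\left(U,I \right)} = -45$ ($q{\left(U,I \right)} = \left(-9\right) 5 = -45$)
$J{\left(t \right)} = 90$ ($J{\left(t \right)} = \left(-45\right) \left(-2\right) = 90$)
$s = - \frac{1}{45}$ ($s = - \frac{2}{90} = \left(-2\right) \frac{1}{90} = - \frac{1}{45} \approx -0.022222$)
$\left(-88 + \left(-6 + s\right)^{2}\right)^{2} = \left(-88 + \left(-6 - \frac{1}{45}\right)^{2}\right)^{2} = \left(-88 + \left(- \frac{271}{45}\right)^{2}\right)^{2} = \left(-88 + \frac{73441}{2025}\right)^{2} = \left(- \frac{104759}{2025}\right)^{2} = \frac{10974448081}{4100625}$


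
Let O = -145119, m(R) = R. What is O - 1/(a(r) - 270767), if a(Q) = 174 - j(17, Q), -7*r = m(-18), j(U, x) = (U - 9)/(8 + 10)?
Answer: -353414250570/2435341 ≈ -1.4512e+5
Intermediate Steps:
j(U, x) = -½ + U/18 (j(U, x) = (-9 + U)/18 = (-9 + U)*(1/18) = -½ + U/18)
r = 18/7 (r = -⅐*(-18) = 18/7 ≈ 2.5714)
a(Q) = 1562/9 (a(Q) = 174 - (-½ + (1/18)*17) = 174 - (-½ + 17/18) = 174 - 1*4/9 = 174 - 4/9 = 1562/9)
O - 1/(a(r) - 270767) = -145119 - 1/(1562/9 - 270767) = -145119 - 1/(-2435341/9) = -145119 - 1*(-9/2435341) = -145119 + 9/2435341 = -353414250570/2435341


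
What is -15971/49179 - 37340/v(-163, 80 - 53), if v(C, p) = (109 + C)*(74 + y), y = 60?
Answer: 143398142/29654937 ≈ 4.8356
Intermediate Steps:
v(C, p) = 14606 + 134*C (v(C, p) = (109 + C)*(74 + 60) = (109 + C)*134 = 14606 + 134*C)
-15971/49179 - 37340/v(-163, 80 - 53) = -15971/49179 - 37340/(14606 + 134*(-163)) = -15971*1/49179 - 37340/(14606 - 21842) = -15971/49179 - 37340/(-7236) = -15971/49179 - 37340*(-1/7236) = -15971/49179 + 9335/1809 = 143398142/29654937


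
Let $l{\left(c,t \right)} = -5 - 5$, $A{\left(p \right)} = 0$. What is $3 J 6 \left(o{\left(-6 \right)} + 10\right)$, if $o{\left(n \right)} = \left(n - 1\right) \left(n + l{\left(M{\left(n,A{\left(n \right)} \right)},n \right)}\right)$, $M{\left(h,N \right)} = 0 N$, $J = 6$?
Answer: $13176$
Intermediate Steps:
$M{\left(h,N \right)} = 0$
$l{\left(c,t \right)} = -10$ ($l{\left(c,t \right)} = -5 - 5 = -10$)
$o{\left(n \right)} = \left(-1 + n\right) \left(-10 + n\right)$ ($o{\left(n \right)} = \left(n - 1\right) \left(n - 10\right) = \left(-1 + n\right) \left(-10 + n\right)$)
$3 J 6 \left(o{\left(-6 \right)} + 10\right) = 3 \cdot 6 \cdot 6 \left(\left(10 + \left(-6\right)^{2} - -66\right) + 10\right) = 18 \cdot 6 \left(\left(10 + 36 + 66\right) + 10\right) = 108 \left(112 + 10\right) = 108 \cdot 122 = 13176$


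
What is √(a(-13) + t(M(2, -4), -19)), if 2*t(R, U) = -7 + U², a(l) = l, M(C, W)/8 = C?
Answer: 2*√41 ≈ 12.806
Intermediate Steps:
M(C, W) = 8*C
t(R, U) = -7/2 + U²/2 (t(R, U) = (-7 + U²)/2 = -7/2 + U²/2)
√(a(-13) + t(M(2, -4), -19)) = √(-13 + (-7/2 + (½)*(-19)²)) = √(-13 + (-7/2 + (½)*361)) = √(-13 + (-7/2 + 361/2)) = √(-13 + 177) = √164 = 2*√41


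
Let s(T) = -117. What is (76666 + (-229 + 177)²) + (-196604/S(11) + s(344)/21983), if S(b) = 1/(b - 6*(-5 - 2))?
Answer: -17486025631/1691 ≈ -1.0341e+7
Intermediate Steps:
S(b) = 1/(42 + b) (S(b) = 1/(b - 6*(-7)) = 1/(b + 42) = 1/(42 + b))
(76666 + (-229 + 177)²) + (-196604/S(11) + s(344)/21983) = (76666 + (-229 + 177)²) + (-196604/(1/(42 + 11)) - 117/21983) = (76666 + (-52)²) + (-196604/(1/53) - 117*1/21983) = (76666 + 2704) + (-196604/1/53 - 9/1691) = 79370 + (-196604*53 - 9/1691) = 79370 + (-10420012 - 9/1691) = 79370 - 17620240301/1691 = -17486025631/1691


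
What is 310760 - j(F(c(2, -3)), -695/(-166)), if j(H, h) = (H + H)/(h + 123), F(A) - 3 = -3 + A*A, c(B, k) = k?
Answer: 6561072892/21113 ≈ 3.1076e+5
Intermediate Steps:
F(A) = A² (F(A) = 3 + (-3 + A*A) = 3 + (-3 + A²) = A²)
j(H, h) = 2*H/(123 + h) (j(H, h) = (2*H)/(123 + h) = 2*H/(123 + h))
310760 - j(F(c(2, -3)), -695/(-166)) = 310760 - 2*(-3)²/(123 - 695/(-166)) = 310760 - 2*9/(123 - 695*(-1/166)) = 310760 - 2*9/(123 + 695/166) = 310760 - 2*9/21113/166 = 310760 - 2*9*166/21113 = 310760 - 1*2988/21113 = 310760 - 2988/21113 = 6561072892/21113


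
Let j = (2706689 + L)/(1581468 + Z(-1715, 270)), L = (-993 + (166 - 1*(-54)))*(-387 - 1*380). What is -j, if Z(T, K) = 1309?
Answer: -3299580/1582777 ≈ -2.0847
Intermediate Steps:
L = 592891 (L = (-993 + (166 + 54))*(-387 - 380) = (-993 + 220)*(-767) = -773*(-767) = 592891)
j = 3299580/1582777 (j = (2706689 + 592891)/(1581468 + 1309) = 3299580/1582777 ≈ 2.0847)
-j = -1*3299580/1582777 = -3299580/1582777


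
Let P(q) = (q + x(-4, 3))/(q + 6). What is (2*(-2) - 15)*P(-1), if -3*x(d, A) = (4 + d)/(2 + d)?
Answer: 19/5 ≈ 3.8000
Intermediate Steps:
x(d, A) = -(4 + d)/(3*(2 + d))
P(q) = q/(6 + q) (P(q) = (q + (-4 - 1*(-4))/(3*(2 - 4)))/(q + 6) = (q + (1/3)*(-4 + 4)/(-2))/(6 + q) = (q + (1/3)*(-1/2)*0)/(6 + q) = (q + 0)/(6 + q) = q/(6 + q))
(2*(-2) - 15)*P(-1) = (2*(-2) - 15)*(-1/(6 - 1)) = (-4 - 15)*(-1/5) = -(-19)/5 = -19*(-1/5) = 19/5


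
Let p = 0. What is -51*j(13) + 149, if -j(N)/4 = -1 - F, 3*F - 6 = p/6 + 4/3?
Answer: -1661/3 ≈ -553.67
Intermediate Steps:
F = 22/9 (F = 2 + (0/6 + 4/3)/3 = 2 + (0*(⅙) + 4*(⅓))/3 = 2 + (0 + 4/3)/3 = 2 + (⅓)*(4/3) = 2 + 4/9 = 22/9 ≈ 2.4444)
j(N) = 124/9 (j(N) = -4*(-1 - 1*22/9) = -4*(-1 - 22/9) = -4*(-31/9) = 124/9)
-51*j(13) + 149 = -51*124/9 + 149 = -2108/3 + 149 = -1661/3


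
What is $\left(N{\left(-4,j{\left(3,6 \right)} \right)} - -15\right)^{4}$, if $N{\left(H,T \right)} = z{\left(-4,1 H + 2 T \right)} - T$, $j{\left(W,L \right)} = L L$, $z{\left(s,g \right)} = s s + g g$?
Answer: $455189094895921$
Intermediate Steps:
$z{\left(s,g \right)} = g^{2} + s^{2}$ ($z{\left(s,g \right)} = s^{2} + g^{2} = g^{2} + s^{2}$)
$j{\left(W,L \right)} = L^{2}$
$N{\left(H,T \right)} = 16 + \left(H + 2 T\right)^{2} - T$ ($N{\left(H,T \right)} = \left(\left(1 H + 2 T\right)^{2} + \left(-4\right)^{2}\right) - T = \left(\left(H + 2 T\right)^{2} + 16\right) - T = \left(16 + \left(H + 2 T\right)^{2}\right) - T = 16 + \left(H + 2 T\right)^{2} - T$)
$\left(N{\left(-4,j{\left(3,6 \right)} \right)} - -15\right)^{4} = \left(\left(16 + \left(-4 + 2 \cdot 6^{2}\right)^{2} - 6^{2}\right) - -15\right)^{4} = \left(\left(16 + \left(-4 + 2 \cdot 36\right)^{2} - 36\right) + 15\right)^{4} = \left(\left(16 + \left(-4 + 72\right)^{2} - 36\right) + 15\right)^{4} = \left(\left(16 + 68^{2} - 36\right) + 15\right)^{4} = \left(\left(16 + 4624 - 36\right) + 15\right)^{4} = \left(4604 + 15\right)^{4} = 4619^{4} = 455189094895921$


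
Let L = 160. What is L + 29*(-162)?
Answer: -4538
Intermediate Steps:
L + 29*(-162) = 160 + 29*(-162) = 160 - 4698 = -4538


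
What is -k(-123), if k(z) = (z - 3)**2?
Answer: -15876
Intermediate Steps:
k(z) = (-3 + z)**2
-k(-123) = -(-3 - 123)**2 = -1*(-126)**2 = -1*15876 = -15876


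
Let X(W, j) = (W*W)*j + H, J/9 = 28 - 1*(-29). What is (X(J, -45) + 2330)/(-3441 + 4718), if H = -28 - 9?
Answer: -11840312/1277 ≈ -9272.0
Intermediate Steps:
J = 513 (J = 9*(28 - 1*(-29)) = 9*(28 + 29) = 9*57 = 513)
H = -37
X(W, j) = -37 + j*W**2 (X(W, j) = (W*W)*j - 37 = W**2*j - 37 = j*W**2 - 37 = -37 + j*W**2)
(X(J, -45) + 2330)/(-3441 + 4718) = ((-37 - 45*513**2) + 2330)/(-3441 + 4718) = ((-37 - 45*263169) + 2330)/1277 = ((-37 - 11842605) + 2330)*(1/1277) = (-11842642 + 2330)*(1/1277) = -11840312*1/1277 = -11840312/1277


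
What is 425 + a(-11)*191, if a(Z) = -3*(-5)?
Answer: 3290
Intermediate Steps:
a(Z) = 15
425 + a(-11)*191 = 425 + 15*191 = 425 + 2865 = 3290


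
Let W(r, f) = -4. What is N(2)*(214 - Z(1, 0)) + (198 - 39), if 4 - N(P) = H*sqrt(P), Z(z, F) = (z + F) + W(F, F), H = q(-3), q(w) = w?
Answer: 1027 + 651*sqrt(2) ≈ 1947.7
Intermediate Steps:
H = -3
Z(z, F) = -4 + F + z (Z(z, F) = (z + F) - 4 = (F + z) - 4 = -4 + F + z)
N(P) = 4 + 3*sqrt(P) (N(P) = 4 - (-3)*sqrt(P) = 4 + 3*sqrt(P))
N(2)*(214 - Z(1, 0)) + (198 - 39) = (4 + 3*sqrt(2))*(214 - (-4 + 0 + 1)) + (198 - 39) = (4 + 3*sqrt(2))*(214 - 1*(-3)) + 159 = (4 + 3*sqrt(2))*(214 + 3) + 159 = (4 + 3*sqrt(2))*217 + 159 = (868 + 651*sqrt(2)) + 159 = 1027 + 651*sqrt(2)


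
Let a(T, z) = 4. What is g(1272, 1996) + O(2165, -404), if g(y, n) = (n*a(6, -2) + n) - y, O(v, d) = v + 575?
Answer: 11448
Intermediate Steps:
O(v, d) = 575 + v
g(y, n) = -y + 5*n (g(y, n) = (n*4 + n) - y = (4*n + n) - y = 5*n - y = -y + 5*n)
g(1272, 1996) + O(2165, -404) = (-1*1272 + 5*1996) + (575 + 2165) = (-1272 + 9980) + 2740 = 8708 + 2740 = 11448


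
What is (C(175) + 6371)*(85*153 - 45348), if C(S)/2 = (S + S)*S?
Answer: -4168074753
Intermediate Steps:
C(S) = 4*S**2 (C(S) = 2*((S + S)*S) = 2*((2*S)*S) = 2*(2*S**2) = 4*S**2)
(C(175) + 6371)*(85*153 - 45348) = (4*175**2 + 6371)*(85*153 - 45348) = (4*30625 + 6371)*(13005 - 45348) = (122500 + 6371)*(-32343) = 128871*(-32343) = -4168074753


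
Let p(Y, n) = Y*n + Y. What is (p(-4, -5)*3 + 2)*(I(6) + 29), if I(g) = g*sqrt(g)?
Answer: 1450 + 300*sqrt(6) ≈ 2184.8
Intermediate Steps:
p(Y, n) = Y + Y*n
I(g) = g**(3/2)
(p(-4, -5)*3 + 2)*(I(6) + 29) = (-4*(1 - 5)*3 + 2)*(6**(3/2) + 29) = (-4*(-4)*3 + 2)*(6*sqrt(6) + 29) = (16*3 + 2)*(29 + 6*sqrt(6)) = (48 + 2)*(29 + 6*sqrt(6)) = 50*(29 + 6*sqrt(6)) = 1450 + 300*sqrt(6)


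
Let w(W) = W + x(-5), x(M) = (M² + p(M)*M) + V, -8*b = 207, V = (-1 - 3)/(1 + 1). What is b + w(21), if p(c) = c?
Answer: 345/8 ≈ 43.125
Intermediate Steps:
V = -2 (V = -4/2 = -4*½ = -2)
b = -207/8 (b = -⅛*207 = -207/8 ≈ -25.875)
x(M) = -2 + 2*M² (x(M) = (M² + M*M) - 2 = (M² + M²) - 2 = 2*M² - 2 = -2 + 2*M²)
w(W) = 48 + W (w(W) = W + (-2 + 2*(-5)²) = W + (-2 + 2*25) = W + (-2 + 50) = W + 48 = 48 + W)
b + w(21) = -207/8 + (48 + 21) = -207/8 + 69 = 345/8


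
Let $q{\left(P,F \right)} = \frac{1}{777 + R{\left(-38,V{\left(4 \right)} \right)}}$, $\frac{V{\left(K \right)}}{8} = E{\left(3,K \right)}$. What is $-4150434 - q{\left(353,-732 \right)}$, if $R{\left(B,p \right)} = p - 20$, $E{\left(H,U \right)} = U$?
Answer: $- \frac{3274692427}{789} \approx -4.1504 \cdot 10^{6}$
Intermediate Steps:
$V{\left(K \right)} = 8 K$
$R{\left(B,p \right)} = -20 + p$
$q{\left(P,F \right)} = \frac{1}{789}$ ($q{\left(P,F \right)} = \frac{1}{777 + \left(-20 + 8 \cdot 4\right)} = \frac{1}{777 + \left(-20 + 32\right)} = \frac{1}{777 + 12} = \frac{1}{789}$)
$-4150434 - q{\left(353,-732 \right)} = -4150434 - \frac{1}{789} = - \frac{3274692427}{789}$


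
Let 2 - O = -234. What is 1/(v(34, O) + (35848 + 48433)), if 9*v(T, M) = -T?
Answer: 9/758495 ≈ 1.1866e-5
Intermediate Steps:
O = 236 (O = 2 - 1*(-234) = 2 + 234 = 236)
v(T, M) = -T/9 (v(T, M) = (-T)/9 = -T/9)
1/(v(34, O) + (35848 + 48433)) = 1/(-1/9*34 + (35848 + 48433)) = 1/(-34/9 + 84281) = 1/(758495/9) = 9/758495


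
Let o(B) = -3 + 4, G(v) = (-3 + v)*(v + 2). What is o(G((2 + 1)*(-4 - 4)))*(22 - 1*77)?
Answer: -55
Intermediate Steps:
G(v) = (-3 + v)*(2 + v)
o(B) = 1
o(G((2 + 1)*(-4 - 4)))*(22 - 1*77) = 1*(22 - 1*77) = 1*(22 - 77) = 1*(-55) = -55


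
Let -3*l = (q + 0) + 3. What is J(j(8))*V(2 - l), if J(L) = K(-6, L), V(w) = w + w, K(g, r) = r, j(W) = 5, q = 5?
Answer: 140/3 ≈ 46.667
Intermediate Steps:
l = -8/3 (l = -((5 + 0) + 3)/3 = -(5 + 3)/3 = -⅓*8 = -8/3 ≈ -2.6667)
V(w) = 2*w
J(L) = L
J(j(8))*V(2 - l) = 5*(2*(2 - 1*(-8/3))) = 5*(2*(2 + 8/3)) = 5*(2*(14/3)) = 5*(28/3) = 140/3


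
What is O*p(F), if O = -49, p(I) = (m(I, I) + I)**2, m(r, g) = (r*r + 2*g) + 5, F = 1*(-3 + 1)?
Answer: -441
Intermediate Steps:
F = -2 (F = 1*(-2) = -2)
m(r, g) = 5 + r**2 + 2*g (m(r, g) = (r**2 + 2*g) + 5 = 5 + r**2 + 2*g)
p(I) = (5 + I**2 + 3*I)**2 (p(I) = ((5 + I**2 + 2*I) + I)**2 = (5 + I**2 + 3*I)**2)
O*p(F) = -49*(5 + (-2)**2 + 3*(-2))**2 = -49*(5 + 4 - 6)**2 = -49*3**2 = -49*9 = -441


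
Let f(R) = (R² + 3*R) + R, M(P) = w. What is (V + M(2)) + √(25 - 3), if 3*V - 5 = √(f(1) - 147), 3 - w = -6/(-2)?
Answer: 5/3 + √22 + I*√142/3 ≈ 6.3571 + 3.9721*I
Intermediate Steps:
w = 0 (w = 3 - (-6)/(-2) = 3 - (-6)*(-1)/2 = 3 - 1*3 = 3 - 3 = 0)
M(P) = 0
f(R) = R² + 4*R
V = 5/3 + I*√142/3 (V = 5/3 + √(1*(4 + 1) - 147)/3 = 5/3 + √(1*5 - 147)/3 = 5/3 + √(5 - 147)/3 = 5/3 + √(-142)/3 = 5/3 + (I*√142)/3 = 5/3 + I*√142/3 ≈ 1.6667 + 3.9721*I)
(V + M(2)) + √(25 - 3) = ((5/3 + I*√142/3) + 0) + √(25 - 3) = (5/3 + I*√142/3) + √22 = 5/3 + √22 + I*√142/3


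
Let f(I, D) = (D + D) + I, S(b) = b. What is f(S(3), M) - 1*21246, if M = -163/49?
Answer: -1041233/49 ≈ -21250.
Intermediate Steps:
M = -163/49 (M = -163*1/49 = -163/49 ≈ -3.3265)
f(I, D) = I + 2*D (f(I, D) = 2*D + I = I + 2*D)
f(S(3), M) - 1*21246 = (3 + 2*(-163/49)) - 1*21246 = (3 - 326/49) - 21246 = -179/49 - 21246 = -1041233/49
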